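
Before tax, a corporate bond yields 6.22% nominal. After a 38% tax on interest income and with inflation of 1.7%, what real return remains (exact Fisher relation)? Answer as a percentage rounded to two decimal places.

2.12%

After-tax nominal return = 6.22% × (1 − 0.38) = 3.8564%.
1 + r = 1.038564 / 1.01700 = 1.021204
After-tax real rate = 1.021204 − 1 → 2.12%.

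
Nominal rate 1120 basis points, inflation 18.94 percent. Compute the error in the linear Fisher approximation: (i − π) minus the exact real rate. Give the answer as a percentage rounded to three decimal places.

Approximate: r ≈ 11.200% − 18.940% = -7.7400%
Exact: (1 + 0.1120)/(1 + 0.1894) − 1 = -6.50748%
Error = -7.7400% − (-6.50748%) = -1.23252% → -1.233%.

-1.233%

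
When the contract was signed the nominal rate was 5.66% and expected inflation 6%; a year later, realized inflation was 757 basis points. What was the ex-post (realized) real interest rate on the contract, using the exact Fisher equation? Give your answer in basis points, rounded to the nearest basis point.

Ex-post: (1 + 0.0566)/(1 + 0.0757) − 1 = -1.7756%
So the realized real rate is -178 basis points.

-178 basis points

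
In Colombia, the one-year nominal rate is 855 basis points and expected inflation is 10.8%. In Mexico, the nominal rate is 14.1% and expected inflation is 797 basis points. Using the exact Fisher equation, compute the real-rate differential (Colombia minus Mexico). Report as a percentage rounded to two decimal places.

Colombia: (1 + 0.0855)/(1 + 0.1080) − 1 = -2.0307%
Mexico: (1 + 0.1410)/(1 + 0.0797) − 1 = 5.6775%
Differential = -2.0307% − 5.6775% = -7.7082% → -7.71%.

-7.71%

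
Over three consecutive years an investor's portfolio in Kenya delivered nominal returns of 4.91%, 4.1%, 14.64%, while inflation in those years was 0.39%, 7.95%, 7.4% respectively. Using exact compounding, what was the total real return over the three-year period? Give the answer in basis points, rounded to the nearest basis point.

Compound the nominal returns: 1.0491 × 1.0410 × 1.1464 = 1.251998.
Compound inflation: 1.0039 × 1.0795 × 1.0740 = 1.163905.
Deflate: 1.251998 / 1.163905 = 1.075688.
Total real return = 1.075688 − 1 → 757 basis points.

757 basis points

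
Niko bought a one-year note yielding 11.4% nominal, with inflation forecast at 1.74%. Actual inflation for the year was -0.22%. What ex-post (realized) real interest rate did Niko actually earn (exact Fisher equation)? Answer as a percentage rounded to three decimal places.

11.646%

Ex-post: (1 + 0.1140)/(1 − 0.0022) − 1 = 11.6456%
So the realized real rate is 11.646%.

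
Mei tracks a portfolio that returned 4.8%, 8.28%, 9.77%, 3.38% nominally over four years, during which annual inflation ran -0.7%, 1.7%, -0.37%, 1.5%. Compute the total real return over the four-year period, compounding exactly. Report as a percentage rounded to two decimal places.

Nominal growth factor = 1.0480 × 1.0828 × 1.0977 × 1.0338 = 1.287745
Price-level growth factor = 0.9930 × 1.0170 × 0.9963 × 1.0150 = 1.021237
Real growth factor = 1.287745 / 1.021237 = 1.260966
Total real return = 1.260966 − 1 → 26.10%.

26.10%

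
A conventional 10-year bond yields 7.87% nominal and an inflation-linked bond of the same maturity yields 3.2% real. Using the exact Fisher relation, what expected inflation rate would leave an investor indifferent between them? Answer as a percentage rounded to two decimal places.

(1 + π) = (1 + i)/(1 + r) = 1.07870 / 1.03200 = 1.045252
Break-even inflation = 1.045252 − 1 → 4.53%.

4.53%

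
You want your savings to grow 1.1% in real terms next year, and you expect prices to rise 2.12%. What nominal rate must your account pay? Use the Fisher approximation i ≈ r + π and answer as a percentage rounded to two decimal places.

3.22%

i ≈ r + π = 1.1% + 2.12% = 3.22%.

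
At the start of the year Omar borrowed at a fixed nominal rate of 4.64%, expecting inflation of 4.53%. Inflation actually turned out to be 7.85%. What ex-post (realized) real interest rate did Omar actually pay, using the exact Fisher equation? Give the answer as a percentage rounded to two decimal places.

Ex-post: (1 + 0.0464)/(1 + 0.0785) − 1 = -2.9764%
So the realized real rate is -2.98%.

-2.98%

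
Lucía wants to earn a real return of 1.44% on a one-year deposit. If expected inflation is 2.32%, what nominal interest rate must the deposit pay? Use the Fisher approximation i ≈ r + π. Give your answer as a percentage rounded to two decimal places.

i ≈ r + π = 1.44% + 2.32% = 3.76%.

3.76%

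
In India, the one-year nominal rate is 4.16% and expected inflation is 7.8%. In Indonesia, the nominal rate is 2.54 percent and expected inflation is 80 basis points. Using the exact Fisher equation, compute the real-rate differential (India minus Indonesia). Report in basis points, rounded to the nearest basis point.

India: (1 + 0.0416)/(1 + 0.0780) − 1 = -3.3766%
Indonesia: (1 + 0.0254)/(1 + 0.0080) − 1 = 1.7262%
Differential = -3.3766% − 1.7262% = -5.1028% → -510 basis points.

-510 basis points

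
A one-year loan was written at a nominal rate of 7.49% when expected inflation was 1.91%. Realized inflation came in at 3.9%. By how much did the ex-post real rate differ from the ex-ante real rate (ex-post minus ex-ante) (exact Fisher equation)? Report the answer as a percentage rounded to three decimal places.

Ex-ante: (1 + 0.0749)/(1 + 0.0191) − 1 = 5.4754%
Ex-post: (1 + 0.0749)/(1 + 0.0390) − 1 = 3.4552%
Difference (ex-post − ex-ante) = -2.0202% → -2.020%.

-2.020%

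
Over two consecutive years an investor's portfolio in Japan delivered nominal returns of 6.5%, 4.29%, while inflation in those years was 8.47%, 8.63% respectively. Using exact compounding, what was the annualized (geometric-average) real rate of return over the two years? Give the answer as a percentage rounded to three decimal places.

Compound the nominal returns: 1.0650 × 1.0429 = 1.11068850.
Compound inflation: 1.0847 × 1.0863 = 1.17830961.
Deflate: 1.11068850 / 1.17830961 = 0.94261176.
Annualized real rate = 0.94261176^(1/2) − 1 = -2.9118% → -2.912%.

-2.912%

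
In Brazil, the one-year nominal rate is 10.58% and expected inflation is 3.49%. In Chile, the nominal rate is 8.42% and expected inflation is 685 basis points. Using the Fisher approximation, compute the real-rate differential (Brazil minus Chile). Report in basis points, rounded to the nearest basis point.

552 basis points

Brazil: 10.58% − 3.49% = 7.090%
Chile: 8.42% − 6.85% = 1.570%
Differential = 5.520% → 552 basis points.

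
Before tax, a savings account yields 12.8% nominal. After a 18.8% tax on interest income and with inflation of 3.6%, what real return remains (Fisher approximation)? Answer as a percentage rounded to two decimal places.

After-tax nominal return = 12.8% × (1 − 0.188) = 10.3936%.
r ≈ 10.3936% − 3.6% → 6.79%.

6.79%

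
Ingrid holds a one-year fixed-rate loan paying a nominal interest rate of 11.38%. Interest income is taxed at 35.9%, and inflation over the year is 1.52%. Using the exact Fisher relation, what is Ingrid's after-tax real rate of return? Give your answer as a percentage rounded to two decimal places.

5.69%

After-tax nominal return = 11.38% × (1 − 0.359) = 7.29458%.
1 + r = 1.0729458 / 1.01520 = 1.056881
After-tax real rate = 1.056881 − 1 → 5.69%.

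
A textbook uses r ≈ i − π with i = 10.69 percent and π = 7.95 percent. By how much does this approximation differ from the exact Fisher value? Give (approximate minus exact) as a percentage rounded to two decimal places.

Approximate: r ≈ 10.690% − 7.950% = 2.7400%
Exact: (1 + 0.1069)/(1 + 0.0795) − 1 = 2.5382%
Error = 2.7400% − 2.5382% = 0.2018% → 0.20%.

0.20%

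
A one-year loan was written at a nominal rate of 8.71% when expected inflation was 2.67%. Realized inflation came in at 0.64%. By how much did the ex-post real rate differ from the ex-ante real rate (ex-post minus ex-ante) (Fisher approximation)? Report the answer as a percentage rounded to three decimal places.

2.030%

Ex-ante: 8.71% − 2.67% = 6.040%
Ex-post: 8.71% − 0.64% = 8.070%
Difference (ex-post − ex-ante) = 2.0300% → 2.030%.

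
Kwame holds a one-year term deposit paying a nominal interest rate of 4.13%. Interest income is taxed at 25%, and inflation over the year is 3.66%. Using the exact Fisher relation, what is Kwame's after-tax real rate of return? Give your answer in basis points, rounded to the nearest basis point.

After-tax nominal return = 4.13% × (1 − 0.25) = 3.0975%.
1 + r = 1.030975 / 1.03660 = 0.994574
After-tax real rate = 0.994574 − 1 → -54 basis points.

-54 basis points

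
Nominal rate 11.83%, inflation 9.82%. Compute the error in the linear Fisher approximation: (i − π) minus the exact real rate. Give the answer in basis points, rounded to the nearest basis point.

Approximate: r ≈ 11.830% − 9.820% = 2.0100%
Exact: (1 + 0.1183)/(1 + 0.0982) − 1 = 1.8303%
Error = 2.0100% − 1.8303% = 0.1797% → 18 basis points.

18 basis points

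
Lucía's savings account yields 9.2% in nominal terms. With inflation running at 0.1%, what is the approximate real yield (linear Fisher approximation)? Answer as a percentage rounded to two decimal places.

9.10%

r ≈ i − π = 9.2% − 0.1% = 9.10%.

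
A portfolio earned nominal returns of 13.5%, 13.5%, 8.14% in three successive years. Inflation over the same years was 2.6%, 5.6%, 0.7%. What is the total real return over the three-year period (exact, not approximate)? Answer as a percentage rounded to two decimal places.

Compound the nominal returns: 1.1350 × 1.1350 × 1.0814 = 1.393087.
Compound inflation: 1.0260 × 1.0560 × 1.0070 = 1.091040.
Deflate: 1.393087 / 1.091040 = 1.276843.
Total real return = 1.276843 − 1 → 27.68%.

27.68%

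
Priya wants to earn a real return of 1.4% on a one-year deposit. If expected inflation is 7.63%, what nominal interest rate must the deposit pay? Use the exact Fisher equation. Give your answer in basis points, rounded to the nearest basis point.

(1 + i) = (1 + r)(1 + π) = 1.01400 × 1.07630 = 1.0913682
i = 1.0913682 − 1, so the required nominal rate is 914 basis points.

914 basis points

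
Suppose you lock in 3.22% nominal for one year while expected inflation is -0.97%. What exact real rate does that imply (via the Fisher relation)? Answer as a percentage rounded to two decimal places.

4.23%

By the Fisher relation, 1 + r = (1 + i)/(1 + π).
1 + r = 1.03220 / 0.99030 = 1.042310
r = 1.042310 − 1 = 4.2310%, i.e. 4.23%.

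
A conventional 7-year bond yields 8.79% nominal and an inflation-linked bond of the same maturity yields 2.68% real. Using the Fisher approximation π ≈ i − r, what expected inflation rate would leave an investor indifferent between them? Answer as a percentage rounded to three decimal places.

6.110%

π ≈ i − r = 8.79% − 2.68% → 6.110%.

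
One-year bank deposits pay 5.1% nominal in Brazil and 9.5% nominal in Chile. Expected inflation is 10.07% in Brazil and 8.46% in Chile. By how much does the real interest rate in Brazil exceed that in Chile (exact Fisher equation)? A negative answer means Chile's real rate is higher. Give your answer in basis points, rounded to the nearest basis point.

-547 basis points

Brazil: (1 + 0.0510)/(1 + 0.1007) − 1 = -4.5153%
Chile: (1 + 0.0950)/(1 + 0.0846) − 1 = 0.9589%
Differential = -4.5153% − 0.9589% = -5.4742% → -547 basis points.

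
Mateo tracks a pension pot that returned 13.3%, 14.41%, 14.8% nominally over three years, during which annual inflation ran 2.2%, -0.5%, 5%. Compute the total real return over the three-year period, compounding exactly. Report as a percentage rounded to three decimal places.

39.371%

Compound the nominal returns: 1.1330 × 1.1441 × 1.1480 = 1.488113.
Compound inflation: 1.0220 × 0.9950 × 1.0500 = 1.067735.
Deflate: 1.488113 / 1.067735 = 1.393710.
Total real return = 1.393710 − 1 → 39.371%.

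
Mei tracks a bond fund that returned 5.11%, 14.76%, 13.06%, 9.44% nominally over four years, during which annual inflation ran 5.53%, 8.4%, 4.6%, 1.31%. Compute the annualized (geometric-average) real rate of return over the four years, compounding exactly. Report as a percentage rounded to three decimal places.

5.337%

Nominal growth factor = 1.0511 × 1.1476 × 1.1306 × 1.0944 = 1.49251822
Price-level growth factor = 1.0553 × 1.0840 × 1.0460 × 1.0131 = 1.21224170
Real growth factor = 1.49251822 / 1.21224170 = 1.23120514
Annualized real rate = 1.23120514^(1/4) − 1 = 5.3374% → 5.337%.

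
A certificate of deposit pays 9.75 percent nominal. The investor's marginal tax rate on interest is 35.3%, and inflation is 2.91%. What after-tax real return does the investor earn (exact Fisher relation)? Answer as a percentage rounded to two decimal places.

After-tax nominal return = 9.75% × (1 − 0.353) = 6.30825%.
1 + r = 1.0630825 / 1.02910 = 1.033022
After-tax real rate = 1.033022 − 1 → 3.30%.

3.30%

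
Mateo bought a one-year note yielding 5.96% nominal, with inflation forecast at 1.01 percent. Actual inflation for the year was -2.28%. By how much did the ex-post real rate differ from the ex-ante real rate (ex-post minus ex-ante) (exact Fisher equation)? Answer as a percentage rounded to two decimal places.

Ex-ante: (1 + 0.0596)/(1 + 0.0101) − 1 = 4.9005%
Ex-post: (1 + 0.0596)/(1 − 0.0228) − 1 = 8.4323%
Difference (ex-post − ex-ante) = 3.5318% → 3.53%.

3.53%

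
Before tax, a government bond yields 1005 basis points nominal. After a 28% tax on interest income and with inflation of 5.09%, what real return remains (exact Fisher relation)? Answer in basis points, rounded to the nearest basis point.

After-tax nominal return = 10.05% × (1 − 0.28) = 7.2360%.
1 + r = 1.07236 / 1.05090 = 1.020421
After-tax real rate = 1.020421 − 1 → 204 basis points.

204 basis points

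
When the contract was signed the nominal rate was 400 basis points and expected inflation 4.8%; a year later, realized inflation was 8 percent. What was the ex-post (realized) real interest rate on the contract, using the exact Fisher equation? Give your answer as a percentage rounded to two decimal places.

-3.70%

Ex-post: (1 + 0.0400)/(1 + 0.0800) − 1 = -3.7037%
So the realized real rate is -3.70%.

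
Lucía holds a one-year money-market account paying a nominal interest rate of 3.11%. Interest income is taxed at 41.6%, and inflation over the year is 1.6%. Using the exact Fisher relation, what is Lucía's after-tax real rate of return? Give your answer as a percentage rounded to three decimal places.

After-tax nominal return = 3.11% × (1 − 0.416) = 1.81624%.
1 + r = 1.0181624 / 1.01600 = 1.002128
After-tax real rate = 1.002128 − 1 → 0.213%.

0.213%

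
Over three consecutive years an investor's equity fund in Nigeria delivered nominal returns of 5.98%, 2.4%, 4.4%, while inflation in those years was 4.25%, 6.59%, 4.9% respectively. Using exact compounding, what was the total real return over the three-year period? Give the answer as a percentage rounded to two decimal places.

Compound the nominal returns: 1.0598 × 1.0240 × 1.0440 = 1.132986.
Compound inflation: 1.0425 × 1.0659 × 1.0490 = 1.165650.
Deflate: 1.132986 / 1.165650 = 0.971978.
Total real return = 0.971978 − 1 → -2.80%.

-2.80%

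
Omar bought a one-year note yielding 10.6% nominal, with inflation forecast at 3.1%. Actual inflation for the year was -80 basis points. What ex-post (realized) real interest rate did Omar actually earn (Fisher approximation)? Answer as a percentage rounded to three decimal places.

Ex-post: 10.6% − (-0.8%) = 11.400%
So the realized real rate is 11.400%.

11.400%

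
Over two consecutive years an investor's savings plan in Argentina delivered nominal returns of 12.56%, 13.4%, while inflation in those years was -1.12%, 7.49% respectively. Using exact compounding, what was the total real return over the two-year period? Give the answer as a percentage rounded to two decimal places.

20.09%

Nominal growth factor = 1.1256 × 1.1340 = 1.276430
Price-level growth factor = 0.9888 × 1.0749 = 1.062861
Real growth factor = 1.276430 / 1.062861 = 1.200938
Total real return = 1.200938 − 1 → 20.09%.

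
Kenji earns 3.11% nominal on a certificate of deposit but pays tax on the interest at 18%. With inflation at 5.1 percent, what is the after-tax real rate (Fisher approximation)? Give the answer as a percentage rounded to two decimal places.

After-tax nominal return = 3.11% × (1 − 0.18) = 2.5502%.
r ≈ 2.5502% − 5.1% → -2.55%.

-2.55%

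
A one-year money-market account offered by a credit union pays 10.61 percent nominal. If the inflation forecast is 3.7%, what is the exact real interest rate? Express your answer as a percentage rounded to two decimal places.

6.66%

By the Fisher relation, 1 + r = (1 + i)/(1 + π).
1 + r = 1.10610 / 1.03700 = 1.066635
r = 1.066635 − 1 = 6.6635%, i.e. 6.66%.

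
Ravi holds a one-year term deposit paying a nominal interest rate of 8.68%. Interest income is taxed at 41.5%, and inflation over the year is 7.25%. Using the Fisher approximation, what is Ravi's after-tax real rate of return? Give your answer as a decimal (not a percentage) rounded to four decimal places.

-0.0217

After-tax nominal return = 8.68% × (1 − 0.415) = 5.0778%.
r ≈ 5.0778% − 7.25% → -0.0217.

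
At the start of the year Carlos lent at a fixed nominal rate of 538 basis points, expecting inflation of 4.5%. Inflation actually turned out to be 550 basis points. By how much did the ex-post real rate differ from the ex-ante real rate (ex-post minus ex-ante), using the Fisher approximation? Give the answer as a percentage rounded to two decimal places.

-1.00%

Ex-ante: 5.38% − 4.5% = 0.880%
Ex-post: 5.38% − 5.5% = -0.120%
Difference (ex-post − ex-ante) = -1.0000% → -1.00%.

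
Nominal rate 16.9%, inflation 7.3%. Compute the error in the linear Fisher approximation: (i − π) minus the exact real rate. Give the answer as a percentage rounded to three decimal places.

0.653%

Approximate: r ≈ 16.900% − 7.300% = 9.6000%
Exact: (1 + 0.1690)/(1 + 0.0730) − 1 = 8.9469%
Error = 9.6000% − 8.9469% = 0.6531% → 0.653%.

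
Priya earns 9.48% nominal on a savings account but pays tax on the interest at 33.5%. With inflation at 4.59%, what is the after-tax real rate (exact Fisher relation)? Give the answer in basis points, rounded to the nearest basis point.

After-tax nominal return = 9.48% × (1 − 0.335) = 6.3042%.
1 + r = 1.063042 / 1.04590 = 1.016390
After-tax real rate = 1.016390 − 1 → 164 basis points.

164 basis points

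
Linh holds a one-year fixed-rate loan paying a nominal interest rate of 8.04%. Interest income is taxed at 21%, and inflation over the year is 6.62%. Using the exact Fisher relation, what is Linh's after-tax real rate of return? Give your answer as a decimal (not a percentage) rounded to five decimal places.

After-tax nominal return = 8.04% × (1 − 0.21) = 6.3516%.
1 + r = 1.063516 / 1.06620 = 0.997483
After-tax real rate = 0.997483 − 1 → -0.00252.

-0.00252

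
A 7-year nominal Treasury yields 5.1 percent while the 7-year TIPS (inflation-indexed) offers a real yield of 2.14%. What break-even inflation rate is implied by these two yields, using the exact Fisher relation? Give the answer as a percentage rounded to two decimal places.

2.90%

(1 + π) = (1 + i)/(1 + r) = 1.05100 / 1.02140 = 1.028980
Break-even inflation = 1.028980 − 1 → 2.90%.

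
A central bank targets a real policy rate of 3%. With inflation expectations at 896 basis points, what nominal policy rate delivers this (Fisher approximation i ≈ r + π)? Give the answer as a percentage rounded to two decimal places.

11.96%

i ≈ r + π = 3% + 8.96% = 11.96%.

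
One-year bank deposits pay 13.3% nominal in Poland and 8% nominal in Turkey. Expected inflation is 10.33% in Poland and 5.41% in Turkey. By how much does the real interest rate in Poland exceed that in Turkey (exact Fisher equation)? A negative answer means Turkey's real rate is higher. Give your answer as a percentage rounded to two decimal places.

0.23%

Poland: (1 + 0.1330)/(1 + 0.1033) − 1 = 2.6919%
Turkey: (1 + 0.0800)/(1 + 0.0541) − 1 = 2.4571%
Differential = 2.6919% − 2.4571% = 0.2349% → 0.23%.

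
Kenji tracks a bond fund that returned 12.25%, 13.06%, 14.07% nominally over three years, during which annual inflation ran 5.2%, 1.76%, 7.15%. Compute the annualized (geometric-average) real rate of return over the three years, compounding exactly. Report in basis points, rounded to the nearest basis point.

Compound the nominal returns: 1.1225 × 1.1306 × 1.1407 = 1.44766066.
Compound inflation: 1.0520 × 1.0176 × 1.0715 = 1.14705704.
Deflate: 1.44766066 / 1.14705704 = 1.26206510.
Annualized real rate = 1.26206510^(1/3) − 1 = 8.0672% → 807 basis points.

807 basis points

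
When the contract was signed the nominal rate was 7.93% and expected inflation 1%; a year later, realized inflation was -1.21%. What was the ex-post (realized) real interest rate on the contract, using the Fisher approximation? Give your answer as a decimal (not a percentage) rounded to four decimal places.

0.0914

Ex-post: 7.93% − (-1.21%) = 9.140%
So the realized real rate is 0.0914.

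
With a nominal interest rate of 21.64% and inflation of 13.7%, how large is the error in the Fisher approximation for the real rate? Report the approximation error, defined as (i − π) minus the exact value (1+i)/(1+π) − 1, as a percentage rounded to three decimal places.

0.957%

Approximate: r ≈ 21.640% − 13.700% = 7.9400%
Exact: (1 + 0.2164)/(1 + 0.1370) − 1 = 6.9833%
Error = 7.9400% − 6.9833% = 0.9567% → 0.957%.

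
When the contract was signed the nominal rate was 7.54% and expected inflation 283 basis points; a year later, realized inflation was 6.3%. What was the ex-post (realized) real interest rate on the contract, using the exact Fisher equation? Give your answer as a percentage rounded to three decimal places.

1.167%

Ex-post: (1 + 0.0754)/(1 + 0.0630) − 1 = 1.16651%
So the realized real rate is 1.167%.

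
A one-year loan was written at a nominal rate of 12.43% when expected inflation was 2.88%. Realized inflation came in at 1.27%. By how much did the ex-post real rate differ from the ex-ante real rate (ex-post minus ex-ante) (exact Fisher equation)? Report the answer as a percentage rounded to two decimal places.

Ex-ante: (1 + 0.1243)/(1 + 0.0288) − 1 = 9.2827%
Ex-post: (1 + 0.1243)/(1 + 0.0127) − 1 = 11.0200%
Difference (ex-post − ex-ante) = 1.7374% → 1.74%.

1.74%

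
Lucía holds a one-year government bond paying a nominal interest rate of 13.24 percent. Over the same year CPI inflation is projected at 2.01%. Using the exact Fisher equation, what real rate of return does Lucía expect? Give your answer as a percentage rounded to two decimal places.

11.01%

1 + r = 1.13240 / 1.02010 = 1.110087
r = 1.110087 − 1 = 11.0087%, i.e. 11.01%.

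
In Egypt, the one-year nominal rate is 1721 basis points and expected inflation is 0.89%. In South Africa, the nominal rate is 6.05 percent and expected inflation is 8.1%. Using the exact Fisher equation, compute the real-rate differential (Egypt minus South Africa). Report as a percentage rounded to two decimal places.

Egypt: (1 + 0.1721)/(1 + 0.0089) − 1 = 16.1760%
South Africa: (1 + 0.0605)/(1 + 0.0810) − 1 = -1.8964%
Differential = 16.1760% − (-1.8964%) = 18.0724% → 18.07%.

18.07%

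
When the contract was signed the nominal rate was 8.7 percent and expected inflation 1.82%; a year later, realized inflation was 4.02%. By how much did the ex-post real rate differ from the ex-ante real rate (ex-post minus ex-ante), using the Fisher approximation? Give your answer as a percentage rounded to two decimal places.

-2.20%

Ex-ante: 8.7% − 1.82% = 6.880%
Ex-post: 8.7% − 4.02% = 4.680%
Difference (ex-post − ex-ante) = -2.2000% → -2.20%.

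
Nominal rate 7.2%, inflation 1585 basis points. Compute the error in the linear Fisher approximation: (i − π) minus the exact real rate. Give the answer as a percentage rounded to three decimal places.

Approximate: r ≈ 7.200% − 15.850% = -8.6500%
Exact: (1 + 0.0720)/(1 + 0.1585) − 1 = -7.4666%
Error = -8.6500% − (-7.4666%) = -1.1834% → -1.183%.

-1.183%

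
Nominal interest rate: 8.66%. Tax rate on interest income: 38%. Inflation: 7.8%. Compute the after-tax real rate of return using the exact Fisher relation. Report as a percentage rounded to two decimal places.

-2.25%

After-tax nominal return = 8.66% × (1 − 0.38) = 5.3692%.
1 + r = 1.053692 / 1.07800 = 0.977451
After-tax real rate = 0.977451 − 1 → -2.25%.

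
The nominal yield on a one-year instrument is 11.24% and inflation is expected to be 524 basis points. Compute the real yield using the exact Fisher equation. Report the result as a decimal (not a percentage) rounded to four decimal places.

0.0570

1 + r = 1.11240 / 1.05240 = 1.057013
r = 1.057013 − 1 = 5.7013%, i.e. 0.0570.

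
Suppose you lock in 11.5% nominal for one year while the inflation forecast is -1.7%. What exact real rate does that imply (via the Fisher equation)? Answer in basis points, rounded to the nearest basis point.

1 + r = 1.11500 / 0.98300 = 1.134283
r = 1.134283 − 1 = 13.4283%, i.e. 1343 basis points.

1343 basis points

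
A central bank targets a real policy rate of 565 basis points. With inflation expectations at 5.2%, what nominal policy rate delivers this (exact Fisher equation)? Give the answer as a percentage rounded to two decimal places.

(1 + i) = (1 + r)(1 + π) = 1.05650 × 1.05200 = 1.111438
i = 1.111438 − 1, so the required nominal rate is 11.14%.

11.14%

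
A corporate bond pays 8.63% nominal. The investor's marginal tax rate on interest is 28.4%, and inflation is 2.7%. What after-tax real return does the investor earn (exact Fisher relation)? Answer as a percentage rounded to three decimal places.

After-tax nominal return = 8.63% × (1 − 0.284) = 6.17908%.
1 + r = 1.0617908 / 1.02700 = 1.033876
After-tax real rate = 1.033876 − 1 → 3.388%.

3.388%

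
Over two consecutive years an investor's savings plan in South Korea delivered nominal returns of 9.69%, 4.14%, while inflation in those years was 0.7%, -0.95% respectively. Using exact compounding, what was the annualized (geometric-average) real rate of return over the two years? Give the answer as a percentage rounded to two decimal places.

Compound the nominal returns: 1.0969 × 1.0414 = 1.14231166.
Compound inflation: 1.0070 × 0.9905 = 0.99743350.
Deflate: 1.14231166 / 0.99743350 = 1.14525095.
Annualized real rate = 1.14525095^(1/2) − 1 = 7.0164% → 7.02%.

7.02%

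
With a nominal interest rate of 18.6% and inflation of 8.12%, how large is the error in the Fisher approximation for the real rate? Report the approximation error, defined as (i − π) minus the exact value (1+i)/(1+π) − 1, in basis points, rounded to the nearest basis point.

79 basis points

Approximate: r ≈ 18.600% − 8.120% = 10.4800%
Exact: (1 + 0.1860)/(1 + 0.0812) − 1 = 9.6929%
Error = 10.4800% − 9.6929% = 0.7871% → 79 basis points.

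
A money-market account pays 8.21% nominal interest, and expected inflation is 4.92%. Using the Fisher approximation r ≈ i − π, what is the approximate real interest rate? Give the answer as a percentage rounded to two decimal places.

3.29%

r ≈ i − π = 8.21% − 4.92% = 3.29%.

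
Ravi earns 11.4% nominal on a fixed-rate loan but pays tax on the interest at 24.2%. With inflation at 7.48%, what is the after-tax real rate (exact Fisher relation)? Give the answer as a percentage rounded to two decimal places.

1.08%

After-tax nominal return = 11.4% × (1 − 0.242) = 8.6412%.
1 + r = 1.086412 / 1.07480 = 1.010804
After-tax real rate = 1.010804 − 1 → 1.08%.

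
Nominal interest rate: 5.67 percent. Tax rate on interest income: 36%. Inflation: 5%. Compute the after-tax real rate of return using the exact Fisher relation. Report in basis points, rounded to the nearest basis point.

After-tax nominal return = 5.67% × (1 − 0.36) = 3.6288%.
1 + r = 1.036288 / 1.05000 = 0.986941
After-tax real rate = 0.986941 − 1 → -131 basis points.

-131 basis points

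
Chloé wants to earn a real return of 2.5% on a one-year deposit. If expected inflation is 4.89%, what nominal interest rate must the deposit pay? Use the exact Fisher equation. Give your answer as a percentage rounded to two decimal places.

(1 + i) = (1 + r)(1 + π) = 1.02500 × 1.04890 = 1.0751225
i = 1.0751225 − 1, so the required nominal rate is 7.51%.

7.51%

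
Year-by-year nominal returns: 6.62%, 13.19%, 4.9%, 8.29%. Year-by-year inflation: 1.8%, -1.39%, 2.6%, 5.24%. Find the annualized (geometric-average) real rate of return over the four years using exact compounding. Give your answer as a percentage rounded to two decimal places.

6.05%

Compound the nominal returns: 1.0662 × 1.1319 × 1.0490 × 1.0829 = 1.37091516.
Compound inflation: 1.0180 × 0.9861 × 1.0260 × 1.0524 = 1.08391927.
Deflate: 1.37091516 / 1.08391927 = 1.26477608.
Annualized real rate = 1.26477608^(1/4) − 1 = 6.0482% → 6.05%.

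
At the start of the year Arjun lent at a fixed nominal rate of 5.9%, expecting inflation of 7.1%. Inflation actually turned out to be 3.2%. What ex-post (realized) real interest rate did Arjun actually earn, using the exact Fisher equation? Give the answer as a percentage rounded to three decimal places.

Ex-post: (1 + 0.0590)/(1 + 0.0320) − 1 = 2.6163%
So the realized real rate is 2.616%.

2.616%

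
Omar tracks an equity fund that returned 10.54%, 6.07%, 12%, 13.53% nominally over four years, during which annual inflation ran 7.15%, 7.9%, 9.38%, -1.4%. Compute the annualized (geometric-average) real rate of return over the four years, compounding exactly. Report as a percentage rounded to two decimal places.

4.57%

Compound the nominal returns: 1.1054 × 1.0607 × 1.1200 × 1.1353 = 1.49087314.
Compound inflation: 1.0715 × 1.0790 × 1.0938 × 0.9860 = 1.24689090.
Deflate: 1.49087314 / 1.24689090 = 1.19567249.
Annualized real rate = 1.19567249^(1/4) − 1 = 4.5690% → 4.57%.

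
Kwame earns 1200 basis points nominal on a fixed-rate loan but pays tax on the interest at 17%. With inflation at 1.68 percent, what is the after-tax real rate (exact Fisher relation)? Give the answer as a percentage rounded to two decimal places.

After-tax nominal return = 12% × (1 − 0.17) = 9.9600%.
1 + r = 1.09960 / 1.01680 = 1.081432
After-tax real rate = 1.081432 − 1 → 8.14%.

8.14%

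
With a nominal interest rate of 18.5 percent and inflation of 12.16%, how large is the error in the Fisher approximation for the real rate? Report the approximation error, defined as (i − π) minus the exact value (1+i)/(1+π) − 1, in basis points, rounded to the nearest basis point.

Approximate: r ≈ 18.500% − 12.160% = 6.3400%
Exact: (1 + 0.1850)/(1 + 0.1216) − 1 = 5.6526%
Error = 6.3400% − 5.6526% = 0.6874% → 69 basis points.

69 basis points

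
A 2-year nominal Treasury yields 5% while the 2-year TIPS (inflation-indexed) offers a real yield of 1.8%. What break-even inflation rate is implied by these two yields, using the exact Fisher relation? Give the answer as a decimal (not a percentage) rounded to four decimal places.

(1 + π) = (1 + i)/(1 + r) = 1.05000 / 1.01800 = 1.031434
Break-even inflation = 1.031434 − 1 → 0.0314.

0.0314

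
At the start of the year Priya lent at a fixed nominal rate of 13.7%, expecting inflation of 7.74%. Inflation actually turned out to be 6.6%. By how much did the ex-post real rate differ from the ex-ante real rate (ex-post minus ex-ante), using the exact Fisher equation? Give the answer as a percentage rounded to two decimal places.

Ex-ante: (1 + 0.1370)/(1 + 0.0774) − 1 = 5.5318%
Ex-post: (1 + 0.1370)/(1 + 0.0660) − 1 = 6.6604%
Difference (ex-post − ex-ante) = 1.1286% → 1.13%.

1.13%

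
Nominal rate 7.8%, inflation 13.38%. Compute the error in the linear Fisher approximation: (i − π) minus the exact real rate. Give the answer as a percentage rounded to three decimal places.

-0.658%

Approximate: r ≈ 7.800% − 13.380% = -5.5800%
Exact: (1 + 0.0780)/(1 + 0.1338) − 1 = -4.921503%
Error = -5.5800% − (-4.921503%) = -0.658497% → -0.658%.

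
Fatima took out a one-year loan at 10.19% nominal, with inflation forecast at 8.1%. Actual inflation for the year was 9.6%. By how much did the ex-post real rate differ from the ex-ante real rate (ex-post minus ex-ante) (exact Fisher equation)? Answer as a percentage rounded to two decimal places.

-1.40%

Ex-ante: (1 + 0.1019)/(1 + 0.0810) − 1 = 1.9334%
Ex-post: (1 + 0.1019)/(1 + 0.0960) − 1 = 0.5383%
Difference (ex-post − ex-ante) = -1.3951% → -1.40%.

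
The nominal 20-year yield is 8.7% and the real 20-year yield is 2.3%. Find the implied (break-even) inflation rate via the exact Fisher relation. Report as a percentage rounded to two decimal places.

6.26%

(1 + π) = (1 + i)/(1 + r) = 1.08700 / 1.02300 = 1.062561
Break-even inflation = 1.062561 − 1 → 6.26%.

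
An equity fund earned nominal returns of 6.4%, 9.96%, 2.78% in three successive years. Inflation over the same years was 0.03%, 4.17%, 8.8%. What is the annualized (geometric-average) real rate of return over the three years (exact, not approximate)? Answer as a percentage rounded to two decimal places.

Nominal growth factor = 1.0640 × 1.0996 × 1.0278 = 1.20249969
Price-level growth factor = 1.0003 × 1.0417 × 1.0880 = 1.13370961
Real growth factor = 1.20249969 / 1.13370961 = 1.06067698
Annualized real rate = 1.06067698^(1/3) − 1 = 1.9830% → 1.98%.

1.98%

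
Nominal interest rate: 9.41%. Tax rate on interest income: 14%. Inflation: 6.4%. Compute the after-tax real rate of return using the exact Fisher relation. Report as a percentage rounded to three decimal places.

1.591%

After-tax nominal return = 9.41% × (1 − 0.14) = 8.0926%.
1 + r = 1.080926 / 1.06400 = 1.015908
After-tax real rate = 1.015908 − 1 → 1.591%.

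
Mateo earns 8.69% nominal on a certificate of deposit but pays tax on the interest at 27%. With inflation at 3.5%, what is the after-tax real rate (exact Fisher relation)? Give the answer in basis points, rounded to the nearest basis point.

275 basis points

After-tax nominal return = 8.69% × (1 − 0.27) = 6.3437%.
1 + r = 1.063437 / 1.03500 = 1.027475
After-tax real rate = 1.027475 − 1 → 275 basis points.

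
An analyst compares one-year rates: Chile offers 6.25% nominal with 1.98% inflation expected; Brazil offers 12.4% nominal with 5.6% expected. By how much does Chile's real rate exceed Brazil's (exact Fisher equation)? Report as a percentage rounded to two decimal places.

-2.25%

Chile: (1 + 0.0625)/(1 + 0.0198) − 1 = 4.1871%
Brazil: (1 + 0.1240)/(1 + 0.0560) − 1 = 6.4394%
Differential = 4.1871% − 6.4394% = -2.2523% → -2.25%.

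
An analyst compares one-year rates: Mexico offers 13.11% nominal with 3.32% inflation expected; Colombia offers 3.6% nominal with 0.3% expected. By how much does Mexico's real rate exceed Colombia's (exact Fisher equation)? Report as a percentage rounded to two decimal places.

6.19%

Mexico: (1 + 0.1311)/(1 + 0.0332) − 1 = 9.4754%
Colombia: (1 + 0.0360)/(1 + 0.0030) − 1 = 3.2901%
Differential = 9.4754% − 3.2901% = 6.1853% → 6.19%.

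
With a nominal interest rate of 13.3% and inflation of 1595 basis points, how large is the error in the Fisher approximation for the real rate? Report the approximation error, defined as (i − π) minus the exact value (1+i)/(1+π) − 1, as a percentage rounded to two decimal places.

-0.36%

Approximate: r ≈ 13.300% − 15.950% = -2.6500%
Exact: (1 + 0.1330)/(1 + 0.1595) − 1 = -2.2855%
Error = -2.6500% − (-2.2855%) = -0.3645% → -0.36%.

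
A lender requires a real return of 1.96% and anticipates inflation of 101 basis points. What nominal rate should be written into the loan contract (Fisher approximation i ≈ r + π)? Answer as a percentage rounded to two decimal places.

i ≈ r + π = 1.96% + 1.01% = 2.97%.

2.97%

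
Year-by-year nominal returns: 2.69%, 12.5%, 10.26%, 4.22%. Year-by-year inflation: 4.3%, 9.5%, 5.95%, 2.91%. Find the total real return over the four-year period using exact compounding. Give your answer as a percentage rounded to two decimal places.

6.61%

Nominal growth factor = 1.0269 × 1.1250 × 1.1026 × 1.0422 = 1.327546
Price-level growth factor = 1.0430 × 1.0950 × 1.0595 × 1.0291 = 1.245251
Real growth factor = 1.327546 / 1.245251 = 1.066087
Total real return = 1.066087 − 1 → 6.61%.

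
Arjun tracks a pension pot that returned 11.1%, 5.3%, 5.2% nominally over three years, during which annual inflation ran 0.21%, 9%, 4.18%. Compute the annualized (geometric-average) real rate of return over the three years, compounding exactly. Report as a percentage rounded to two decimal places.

Compound the nominal returns: 1.1110 × 1.0530 × 1.0520 = 1.23071692.
Compound inflation: 1.0021 × 1.0900 × 1.0418 = 1.13794668.
Deflate: 1.23071692 / 1.13794668 = 1.08152424.
Annualized real rate = 1.08152424^(1/3) − 1 = 2.6468% → 2.65%.

2.65%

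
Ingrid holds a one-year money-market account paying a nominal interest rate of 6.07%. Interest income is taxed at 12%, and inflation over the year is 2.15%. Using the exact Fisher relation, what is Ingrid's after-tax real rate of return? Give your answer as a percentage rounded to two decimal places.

After-tax nominal return = 6.07% × (1 − 0.12) = 5.3416%.
1 + r = 1.053416 / 1.02150 = 1.031244
After-tax real rate = 1.031244 − 1 → 3.12%.

3.12%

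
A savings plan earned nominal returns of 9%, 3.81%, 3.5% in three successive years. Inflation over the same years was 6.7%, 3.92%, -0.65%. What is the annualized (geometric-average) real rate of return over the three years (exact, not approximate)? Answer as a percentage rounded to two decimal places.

Compound the nominal returns: 1.0900 × 1.0381 × 1.0350 = 1.17113252.
Compound inflation: 1.0670 × 1.0392 × 0.9935 = 1.10161903.
Deflate: 1.17113252 / 1.10161903 = 1.06310120.
Annualized real rate = 1.06310120^(1/3) − 1 = 2.0606% → 2.06%.

2.06%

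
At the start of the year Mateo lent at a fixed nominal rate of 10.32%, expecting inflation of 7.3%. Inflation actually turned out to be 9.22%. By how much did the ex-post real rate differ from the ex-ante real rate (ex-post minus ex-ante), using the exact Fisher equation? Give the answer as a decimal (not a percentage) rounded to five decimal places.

Ex-ante: (1 + 0.1032)/(1 + 0.0730) − 1 = 2.8145%
Ex-post: (1 + 0.1032)/(1 + 0.0922) − 1 = 1.0071%
Difference (ex-post − ex-ante) = -1.8074% → -0.01807.

-0.01807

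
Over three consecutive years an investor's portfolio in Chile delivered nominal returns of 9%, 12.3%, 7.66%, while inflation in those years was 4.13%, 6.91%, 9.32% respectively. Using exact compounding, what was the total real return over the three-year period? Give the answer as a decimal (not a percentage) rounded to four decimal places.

Compound the nominal returns: 1.0900 × 1.1230 × 1.0766 = 1.317834.
Compound inflation: 1.0413 × 1.0691 × 1.0932 = 1.217009.
Deflate: 1.317834 / 1.217009 = 1.082846.
Total real return = 1.082846 − 1 → 0.0828.

0.0828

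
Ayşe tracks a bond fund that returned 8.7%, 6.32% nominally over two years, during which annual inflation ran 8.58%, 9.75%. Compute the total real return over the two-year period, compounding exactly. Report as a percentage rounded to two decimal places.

Compound the nominal returns: 1.0870 × 1.0632 = 1.155698.
Compound inflation: 1.0858 × 1.0975 = 1.191666.
Deflate: 1.155698 / 1.191666 = 0.969818.
Total real return = 0.969818 − 1 → -3.02%.

-3.02%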